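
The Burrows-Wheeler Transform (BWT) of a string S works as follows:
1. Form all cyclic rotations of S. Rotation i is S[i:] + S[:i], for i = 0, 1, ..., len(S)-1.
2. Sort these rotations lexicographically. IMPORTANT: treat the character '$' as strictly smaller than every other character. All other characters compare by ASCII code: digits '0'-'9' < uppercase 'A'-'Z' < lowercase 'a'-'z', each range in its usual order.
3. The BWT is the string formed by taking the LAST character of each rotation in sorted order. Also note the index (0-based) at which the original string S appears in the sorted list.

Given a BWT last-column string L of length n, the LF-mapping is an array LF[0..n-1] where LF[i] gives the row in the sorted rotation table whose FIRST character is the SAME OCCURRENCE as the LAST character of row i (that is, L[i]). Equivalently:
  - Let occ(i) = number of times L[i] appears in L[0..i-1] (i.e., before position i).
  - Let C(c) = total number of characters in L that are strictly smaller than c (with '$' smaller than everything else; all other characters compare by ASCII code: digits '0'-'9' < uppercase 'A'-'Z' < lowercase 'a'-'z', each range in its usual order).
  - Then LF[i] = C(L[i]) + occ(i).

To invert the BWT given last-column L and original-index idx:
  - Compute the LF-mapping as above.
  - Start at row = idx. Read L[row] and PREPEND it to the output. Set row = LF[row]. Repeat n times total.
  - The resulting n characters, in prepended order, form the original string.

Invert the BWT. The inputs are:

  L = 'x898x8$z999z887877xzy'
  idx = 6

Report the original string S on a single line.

LF mapping: 14 4 10 5 15 6 0 18 11 12 13 19 7 8 1 9 2 3 16 20 17
Walk LF starting at row 6, prepending L[row]:
  step 1: row=6, L[6]='$', prepend. Next row=LF[6]=0
  step 2: row=0, L[0]='x', prepend. Next row=LF[0]=14
  step 3: row=14, L[14]='7', prepend. Next row=LF[14]=1
  step 4: row=1, L[1]='8', prepend. Next row=LF[1]=4
  step 5: row=4, L[4]='x', prepend. Next row=LF[4]=15
  step 6: row=15, L[15]='8', prepend. Next row=LF[15]=9
  step 7: row=9, L[9]='9', prepend. Next row=LF[9]=12
  step 8: row=12, L[12]='8', prepend. Next row=LF[12]=7
  step 9: row=7, L[7]='z', prepend. Next row=LF[7]=18
  step 10: row=18, L[18]='x', prepend. Next row=LF[18]=16
  step 11: row=16, L[16]='7', prepend. Next row=LF[16]=2
  step 12: row=2, L[2]='9', prepend. Next row=LF[2]=10
  step 13: row=10, L[10]='9', prepend. Next row=LF[10]=13
  step 14: row=13, L[13]='8', prepend. Next row=LF[13]=8
  step 15: row=8, L[8]='9', prepend. Next row=LF[8]=11
  step 16: row=11, L[11]='z', prepend. Next row=LF[11]=19
  step 17: row=19, L[19]='z', prepend. Next row=LF[19]=20
  step 18: row=20, L[20]='y', prepend. Next row=LF[20]=17
  step 19: row=17, L[17]='7', prepend. Next row=LF[17]=3
  step 20: row=3, L[3]='8', prepend. Next row=LF[3]=5
  step 21: row=5, L[5]='8', prepend. Next row=LF[5]=6
Reversed output: 887yzz98997xz898x87x$

Answer: 887yzz98997xz898x87x$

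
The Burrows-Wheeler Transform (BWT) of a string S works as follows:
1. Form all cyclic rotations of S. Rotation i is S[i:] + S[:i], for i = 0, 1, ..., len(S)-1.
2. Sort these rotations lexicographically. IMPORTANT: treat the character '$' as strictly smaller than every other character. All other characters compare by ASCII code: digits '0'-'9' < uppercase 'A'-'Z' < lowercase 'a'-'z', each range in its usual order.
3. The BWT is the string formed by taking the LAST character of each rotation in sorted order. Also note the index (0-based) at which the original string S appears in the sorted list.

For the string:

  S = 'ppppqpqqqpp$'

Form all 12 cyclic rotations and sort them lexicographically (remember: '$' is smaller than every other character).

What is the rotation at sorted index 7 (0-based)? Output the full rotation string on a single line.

Answer: pqqqpp$ppppq

Derivation:
All 12 rotations (rotation i = S[i:]+S[:i]):
  rot[0] = ppppqpqqqpp$
  rot[1] = pppqpqqqpp$p
  rot[2] = ppqpqqqpp$pp
  rot[3] = pqpqqqpp$ppp
  rot[4] = qpqqqpp$pppp
  rot[5] = pqqqpp$ppppq
  rot[6] = qqqpp$ppppqp
  rot[7] = qqpp$ppppqpq
  rot[8] = qpp$ppppqpqq
  rot[9] = pp$ppppqpqqq
  rot[10] = p$ppppqpqqqp
  rot[11] = $ppppqpqqqpp
Sorted (with $ < everything):
  sorted[0] = $ppppqpqqqpp
  sorted[1] = p$ppppqpqqqp
  sorted[2] = pp$ppppqpqqq
  sorted[3] = ppppqpqqqpp$
  sorted[4] = pppqpqqqpp$p
  sorted[5] = ppqpqqqpp$pp
  sorted[6] = pqpqqqpp$ppp
  sorted[7] = pqqqpp$ppppq
  sorted[8] = qpp$ppppqpqq
  sorted[9] = qpqqqpp$pppp
  sorted[10] = qqpp$ppppqpq
  sorted[11] = qqqpp$ppppqp
sorted[7] = pqqqpp$ppppq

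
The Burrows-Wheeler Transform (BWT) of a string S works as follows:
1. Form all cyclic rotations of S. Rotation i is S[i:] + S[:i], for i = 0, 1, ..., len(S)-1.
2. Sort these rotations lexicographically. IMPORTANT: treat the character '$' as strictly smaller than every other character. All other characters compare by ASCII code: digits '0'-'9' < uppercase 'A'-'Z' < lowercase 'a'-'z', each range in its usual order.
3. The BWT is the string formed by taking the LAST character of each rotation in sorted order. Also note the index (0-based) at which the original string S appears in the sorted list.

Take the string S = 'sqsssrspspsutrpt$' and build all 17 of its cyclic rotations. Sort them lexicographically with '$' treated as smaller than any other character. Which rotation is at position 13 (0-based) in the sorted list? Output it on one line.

All 17 rotations (rotation i = S[i:]+S[:i]):
  rot[0] = sqsssrspspsutrpt$
  rot[1] = qsssrspspsutrpt$s
  rot[2] = sssrspspsutrpt$sq
  rot[3] = ssrspspsutrpt$sqs
  rot[4] = srspspsutrpt$sqss
  rot[5] = rspspsutrpt$sqsss
  rot[6] = spspsutrpt$sqsssr
  rot[7] = pspsutrpt$sqsssrs
  rot[8] = spsutrpt$sqsssrsp
  rot[9] = psutrpt$sqsssrsps
  rot[10] = sutrpt$sqsssrspsp
  rot[11] = utrpt$sqsssrspsps
  rot[12] = trpt$sqsssrspspsu
  rot[13] = rpt$sqsssrspspsut
  rot[14] = pt$sqsssrspspsutr
  rot[15] = t$sqsssrspspsutrp
  rot[16] = $sqsssrspspsutrpt
Sorted (with $ < everything):
  sorted[0] = $sqsssrspspsutrpt
  sorted[1] = pspsutrpt$sqsssrs
  sorted[2] = psutrpt$sqsssrsps
  sorted[3] = pt$sqsssrspspsutr
  sorted[4] = qsssrspspsutrpt$s
  sorted[5] = rpt$sqsssrspspsut
  sorted[6] = rspspsutrpt$sqsss
  sorted[7] = spspsutrpt$sqsssr
  sorted[8] = spsutrpt$sqsssrsp
  sorted[9] = sqsssrspspsutrpt$
  sorted[10] = srspspsutrpt$sqss
  sorted[11] = ssrspspsutrpt$sqs
  sorted[12] = sssrspspsutrpt$sq
  sorted[13] = sutrpt$sqsssrspsp
  sorted[14] = t$sqsssrspspsutrp
  sorted[15] = trpt$sqsssrspspsu
  sorted[16] = utrpt$sqsssrspsps
sorted[13] = sutrpt$sqsssrspsp

Answer: sutrpt$sqsssrspsp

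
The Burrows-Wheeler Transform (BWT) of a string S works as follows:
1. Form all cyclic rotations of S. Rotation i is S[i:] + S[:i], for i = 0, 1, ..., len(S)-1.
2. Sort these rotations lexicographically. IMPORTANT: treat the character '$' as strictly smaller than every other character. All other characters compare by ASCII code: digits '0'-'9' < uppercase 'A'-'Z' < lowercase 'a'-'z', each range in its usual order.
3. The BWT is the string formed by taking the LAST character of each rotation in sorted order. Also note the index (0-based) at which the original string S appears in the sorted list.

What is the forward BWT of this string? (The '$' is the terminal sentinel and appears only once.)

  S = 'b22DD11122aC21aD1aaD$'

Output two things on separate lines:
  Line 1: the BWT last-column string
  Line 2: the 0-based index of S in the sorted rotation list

All 21 rotations (rotation i = S[i:]+S[:i]):
  rot[0] = b22DD11122aC21aD1aaD$
  rot[1] = 22DD11122aC21aD1aaD$b
  rot[2] = 2DD11122aC21aD1aaD$b2
  rot[3] = DD11122aC21aD1aaD$b22
  rot[4] = D11122aC21aD1aaD$b22D
  rot[5] = 11122aC21aD1aaD$b22DD
  rot[6] = 1122aC21aD1aaD$b22DD1
  rot[7] = 122aC21aD1aaD$b22DD11
  rot[8] = 22aC21aD1aaD$b22DD111
  rot[9] = 2aC21aD1aaD$b22DD1112
  rot[10] = aC21aD1aaD$b22DD11122
  rot[11] = C21aD1aaD$b22DD11122a
  rot[12] = 21aD1aaD$b22DD11122aC
  rot[13] = 1aD1aaD$b22DD11122aC2
  rot[14] = aD1aaD$b22DD11122aC21
  rot[15] = D1aaD$b22DD11122aC21a
  rot[16] = 1aaD$b22DD11122aC21aD
  rot[17] = aaD$b22DD11122aC21aD1
  rot[18] = aD$b22DD11122aC21aD1a
  rot[19] = D$b22DD11122aC21aD1aa
  rot[20] = $b22DD11122aC21aD1aaD
Sorted (with $ < everything):
  sorted[0] = $b22DD11122aC21aD1aaD  (last char: 'D')
  sorted[1] = 11122aC21aD1aaD$b22DD  (last char: 'D')
  sorted[2] = 1122aC21aD1aaD$b22DD1  (last char: '1')
  sorted[3] = 122aC21aD1aaD$b22DD11  (last char: '1')
  sorted[4] = 1aD1aaD$b22DD11122aC2  (last char: '2')
  sorted[5] = 1aaD$b22DD11122aC21aD  (last char: 'D')
  sorted[6] = 21aD1aaD$b22DD11122aC  (last char: 'C')
  sorted[7] = 22DD11122aC21aD1aaD$b  (last char: 'b')
  sorted[8] = 22aC21aD1aaD$b22DD111  (last char: '1')
  sorted[9] = 2DD11122aC21aD1aaD$b2  (last char: '2')
  sorted[10] = 2aC21aD1aaD$b22DD1112  (last char: '2')
  sorted[11] = C21aD1aaD$b22DD11122a  (last char: 'a')
  sorted[12] = D$b22DD11122aC21aD1aa  (last char: 'a')
  sorted[13] = D11122aC21aD1aaD$b22D  (last char: 'D')
  sorted[14] = D1aaD$b22DD11122aC21a  (last char: 'a')
  sorted[15] = DD11122aC21aD1aaD$b22  (last char: '2')
  sorted[16] = aC21aD1aaD$b22DD11122  (last char: '2')
  sorted[17] = aD$b22DD11122aC21aD1a  (last char: 'a')
  sorted[18] = aD1aaD$b22DD11122aC21  (last char: '1')
  sorted[19] = aaD$b22DD11122aC21aD1  (last char: '1')
  sorted[20] = b22DD11122aC21aD1aaD$  (last char: '$')
Last column: DD112DCb122aaDa22a11$
Original string S is at sorted index 20

Answer: DD112DCb122aaDa22a11$
20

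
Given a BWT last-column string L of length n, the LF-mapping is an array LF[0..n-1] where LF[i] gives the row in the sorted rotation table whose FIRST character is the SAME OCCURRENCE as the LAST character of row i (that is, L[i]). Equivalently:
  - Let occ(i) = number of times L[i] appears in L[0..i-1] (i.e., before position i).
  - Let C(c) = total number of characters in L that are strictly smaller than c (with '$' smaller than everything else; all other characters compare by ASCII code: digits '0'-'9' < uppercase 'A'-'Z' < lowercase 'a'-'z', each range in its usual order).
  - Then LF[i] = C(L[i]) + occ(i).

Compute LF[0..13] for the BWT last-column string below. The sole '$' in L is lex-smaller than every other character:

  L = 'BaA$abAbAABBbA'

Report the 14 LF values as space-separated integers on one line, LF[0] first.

Answer: 6 9 1 0 10 11 2 12 3 4 7 8 13 5

Derivation:
Char counts: '$':1, 'A':5, 'B':3, 'a':2, 'b':3
C (first-col start): C('$')=0, C('A')=1, C('B')=6, C('a')=9, C('b')=11
L[0]='B': occ=0, LF[0]=C('B')+0=6+0=6
L[1]='a': occ=0, LF[1]=C('a')+0=9+0=9
L[2]='A': occ=0, LF[2]=C('A')+0=1+0=1
L[3]='$': occ=0, LF[3]=C('$')+0=0+0=0
L[4]='a': occ=1, LF[4]=C('a')+1=9+1=10
L[5]='b': occ=0, LF[5]=C('b')+0=11+0=11
L[6]='A': occ=1, LF[6]=C('A')+1=1+1=2
L[7]='b': occ=1, LF[7]=C('b')+1=11+1=12
L[8]='A': occ=2, LF[8]=C('A')+2=1+2=3
L[9]='A': occ=3, LF[9]=C('A')+3=1+3=4
L[10]='B': occ=1, LF[10]=C('B')+1=6+1=7
L[11]='B': occ=2, LF[11]=C('B')+2=6+2=8
L[12]='b': occ=2, LF[12]=C('b')+2=11+2=13
L[13]='A': occ=4, LF[13]=C('A')+4=1+4=5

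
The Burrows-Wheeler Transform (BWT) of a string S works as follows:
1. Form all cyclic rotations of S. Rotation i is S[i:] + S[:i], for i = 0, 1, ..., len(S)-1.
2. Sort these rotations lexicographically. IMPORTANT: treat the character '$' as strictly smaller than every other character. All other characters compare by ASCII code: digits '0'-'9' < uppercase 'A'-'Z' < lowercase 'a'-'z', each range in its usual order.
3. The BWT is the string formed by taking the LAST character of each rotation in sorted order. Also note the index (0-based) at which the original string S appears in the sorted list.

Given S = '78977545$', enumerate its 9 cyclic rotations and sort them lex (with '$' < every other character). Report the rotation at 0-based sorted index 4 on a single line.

Answer: 7545$7897

Derivation:
All 9 rotations (rotation i = S[i:]+S[:i]):
  rot[0] = 78977545$
  rot[1] = 8977545$7
  rot[2] = 977545$78
  rot[3] = 77545$789
  rot[4] = 7545$7897
  rot[5] = 545$78977
  rot[6] = 45$789775
  rot[7] = 5$7897754
  rot[8] = $78977545
Sorted (with $ < everything):
  sorted[0] = $78977545
  sorted[1] = 45$789775
  sorted[2] = 5$7897754
  sorted[3] = 545$78977
  sorted[4] = 7545$7897
  sorted[5] = 77545$789
  sorted[6] = 78977545$
  sorted[7] = 8977545$7
  sorted[8] = 977545$78
sorted[4] = 7545$7897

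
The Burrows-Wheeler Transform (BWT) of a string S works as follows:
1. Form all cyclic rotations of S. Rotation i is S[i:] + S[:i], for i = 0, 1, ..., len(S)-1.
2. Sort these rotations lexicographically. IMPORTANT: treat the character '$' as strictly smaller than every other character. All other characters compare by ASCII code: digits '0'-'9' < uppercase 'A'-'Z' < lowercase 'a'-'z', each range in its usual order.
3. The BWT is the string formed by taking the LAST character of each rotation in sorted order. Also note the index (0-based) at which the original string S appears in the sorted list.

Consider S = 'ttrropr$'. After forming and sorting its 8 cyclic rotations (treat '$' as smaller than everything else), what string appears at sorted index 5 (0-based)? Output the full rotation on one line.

All 8 rotations (rotation i = S[i:]+S[:i]):
  rot[0] = ttrropr$
  rot[1] = trropr$t
  rot[2] = rropr$tt
  rot[3] = ropr$ttr
  rot[4] = opr$ttrr
  rot[5] = pr$ttrro
  rot[6] = r$ttrrop
  rot[7] = $ttrropr
Sorted (with $ < everything):
  sorted[0] = $ttrropr
  sorted[1] = opr$ttrr
  sorted[2] = pr$ttrro
  sorted[3] = r$ttrrop
  sorted[4] = ropr$ttr
  sorted[5] = rropr$tt
  sorted[6] = trropr$t
  sorted[7] = ttrropr$
sorted[5] = rropr$tt

Answer: rropr$tt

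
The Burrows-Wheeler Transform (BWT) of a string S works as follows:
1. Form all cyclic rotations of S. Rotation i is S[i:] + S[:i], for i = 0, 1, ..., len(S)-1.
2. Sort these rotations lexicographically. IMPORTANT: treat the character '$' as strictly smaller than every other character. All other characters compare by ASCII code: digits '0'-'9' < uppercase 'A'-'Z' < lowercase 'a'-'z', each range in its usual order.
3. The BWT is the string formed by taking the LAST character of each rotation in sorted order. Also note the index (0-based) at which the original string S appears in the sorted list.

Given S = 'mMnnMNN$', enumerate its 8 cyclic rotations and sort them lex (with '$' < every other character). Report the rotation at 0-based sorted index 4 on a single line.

All 8 rotations (rotation i = S[i:]+S[:i]):
  rot[0] = mMnnMNN$
  rot[1] = MnnMNN$m
  rot[2] = nnMNN$mM
  rot[3] = nMNN$mMn
  rot[4] = MNN$mMnn
  rot[5] = NN$mMnnM
  rot[6] = N$mMnnMN
  rot[7] = $mMnnMNN
Sorted (with $ < everything):
  sorted[0] = $mMnnMNN
  sorted[1] = MNN$mMnn
  sorted[2] = MnnMNN$m
  sorted[3] = N$mMnnMN
  sorted[4] = NN$mMnnM
  sorted[5] = mMnnMNN$
  sorted[6] = nMNN$mMn
  sorted[7] = nnMNN$mM
sorted[4] = NN$mMnnM

Answer: NN$mMnnM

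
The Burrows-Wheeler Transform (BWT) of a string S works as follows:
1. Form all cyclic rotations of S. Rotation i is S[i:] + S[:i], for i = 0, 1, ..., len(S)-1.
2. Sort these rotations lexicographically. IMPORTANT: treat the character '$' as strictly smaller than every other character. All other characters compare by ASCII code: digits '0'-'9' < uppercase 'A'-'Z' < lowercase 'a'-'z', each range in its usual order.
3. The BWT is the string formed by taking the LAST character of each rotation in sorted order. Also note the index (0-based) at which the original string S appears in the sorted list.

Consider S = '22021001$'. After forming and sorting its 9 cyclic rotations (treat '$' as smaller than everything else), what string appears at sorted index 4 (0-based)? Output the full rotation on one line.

Answer: 1$2202100

Derivation:
All 9 rotations (rotation i = S[i:]+S[:i]):
  rot[0] = 22021001$
  rot[1] = 2021001$2
  rot[2] = 021001$22
  rot[3] = 21001$220
  rot[4] = 1001$2202
  rot[5] = 001$22021
  rot[6] = 01$220210
  rot[7] = 1$2202100
  rot[8] = $22021001
Sorted (with $ < everything):
  sorted[0] = $22021001
  sorted[1] = 001$22021
  sorted[2] = 01$220210
  sorted[3] = 021001$22
  sorted[4] = 1$2202100
  sorted[5] = 1001$2202
  sorted[6] = 2021001$2
  sorted[7] = 21001$220
  sorted[8] = 22021001$
sorted[4] = 1$2202100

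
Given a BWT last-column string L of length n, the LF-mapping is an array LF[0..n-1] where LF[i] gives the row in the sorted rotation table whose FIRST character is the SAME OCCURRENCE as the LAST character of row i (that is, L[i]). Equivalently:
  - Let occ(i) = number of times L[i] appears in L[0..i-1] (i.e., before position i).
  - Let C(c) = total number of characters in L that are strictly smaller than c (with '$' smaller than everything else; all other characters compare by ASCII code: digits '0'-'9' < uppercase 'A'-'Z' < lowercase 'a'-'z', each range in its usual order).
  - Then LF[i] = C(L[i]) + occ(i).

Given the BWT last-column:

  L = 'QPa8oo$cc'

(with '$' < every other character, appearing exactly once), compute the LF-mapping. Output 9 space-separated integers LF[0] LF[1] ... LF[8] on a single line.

Char counts: '$':1, '8':1, 'P':1, 'Q':1, 'a':1, 'c':2, 'o':2
C (first-col start): C('$')=0, C('8')=1, C('P')=2, C('Q')=3, C('a')=4, C('c')=5, C('o')=7
L[0]='Q': occ=0, LF[0]=C('Q')+0=3+0=3
L[1]='P': occ=0, LF[1]=C('P')+0=2+0=2
L[2]='a': occ=0, LF[2]=C('a')+0=4+0=4
L[3]='8': occ=0, LF[3]=C('8')+0=1+0=1
L[4]='o': occ=0, LF[4]=C('o')+0=7+0=7
L[5]='o': occ=1, LF[5]=C('o')+1=7+1=8
L[6]='$': occ=0, LF[6]=C('$')+0=0+0=0
L[7]='c': occ=0, LF[7]=C('c')+0=5+0=5
L[8]='c': occ=1, LF[8]=C('c')+1=5+1=6

Answer: 3 2 4 1 7 8 0 5 6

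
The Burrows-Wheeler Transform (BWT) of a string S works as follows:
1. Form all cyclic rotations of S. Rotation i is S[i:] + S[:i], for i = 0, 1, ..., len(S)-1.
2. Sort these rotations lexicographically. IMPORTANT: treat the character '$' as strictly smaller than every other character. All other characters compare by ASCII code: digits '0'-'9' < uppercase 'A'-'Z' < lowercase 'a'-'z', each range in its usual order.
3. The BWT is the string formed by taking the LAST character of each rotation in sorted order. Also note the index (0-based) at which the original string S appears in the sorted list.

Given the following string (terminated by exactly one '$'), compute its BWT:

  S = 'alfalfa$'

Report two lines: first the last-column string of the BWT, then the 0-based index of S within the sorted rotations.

All 8 rotations (rotation i = S[i:]+S[:i]):
  rot[0] = alfalfa$
  rot[1] = lfalfa$a
  rot[2] = falfa$al
  rot[3] = alfa$alf
  rot[4] = lfa$alfa
  rot[5] = fa$alfal
  rot[6] = a$alfalf
  rot[7] = $alfalfa
Sorted (with $ < everything):
  sorted[0] = $alfalfa  (last char: 'a')
  sorted[1] = a$alfalf  (last char: 'f')
  sorted[2] = alfa$alf  (last char: 'f')
  sorted[3] = alfalfa$  (last char: '$')
  sorted[4] = fa$alfal  (last char: 'l')
  sorted[5] = falfa$al  (last char: 'l')
  sorted[6] = lfa$alfa  (last char: 'a')
  sorted[7] = lfalfa$a  (last char: 'a')
Last column: aff$llaa
Original string S is at sorted index 3

Answer: aff$llaa
3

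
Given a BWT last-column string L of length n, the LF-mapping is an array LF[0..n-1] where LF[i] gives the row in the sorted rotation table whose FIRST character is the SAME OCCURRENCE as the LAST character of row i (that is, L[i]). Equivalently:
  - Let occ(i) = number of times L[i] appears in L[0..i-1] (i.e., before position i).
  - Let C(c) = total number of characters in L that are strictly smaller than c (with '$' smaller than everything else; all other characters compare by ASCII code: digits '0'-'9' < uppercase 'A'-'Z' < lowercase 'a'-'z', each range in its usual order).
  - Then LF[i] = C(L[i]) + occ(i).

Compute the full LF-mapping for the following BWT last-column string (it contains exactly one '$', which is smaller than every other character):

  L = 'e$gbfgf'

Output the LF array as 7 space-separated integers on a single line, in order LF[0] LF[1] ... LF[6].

Answer: 2 0 5 1 3 6 4

Derivation:
Char counts: '$':1, 'b':1, 'e':1, 'f':2, 'g':2
C (first-col start): C('$')=0, C('b')=1, C('e')=2, C('f')=3, C('g')=5
L[0]='e': occ=0, LF[0]=C('e')+0=2+0=2
L[1]='$': occ=0, LF[1]=C('$')+0=0+0=0
L[2]='g': occ=0, LF[2]=C('g')+0=5+0=5
L[3]='b': occ=0, LF[3]=C('b')+0=1+0=1
L[4]='f': occ=0, LF[4]=C('f')+0=3+0=3
L[5]='g': occ=1, LF[5]=C('g')+1=5+1=6
L[6]='f': occ=1, LF[6]=C('f')+1=3+1=4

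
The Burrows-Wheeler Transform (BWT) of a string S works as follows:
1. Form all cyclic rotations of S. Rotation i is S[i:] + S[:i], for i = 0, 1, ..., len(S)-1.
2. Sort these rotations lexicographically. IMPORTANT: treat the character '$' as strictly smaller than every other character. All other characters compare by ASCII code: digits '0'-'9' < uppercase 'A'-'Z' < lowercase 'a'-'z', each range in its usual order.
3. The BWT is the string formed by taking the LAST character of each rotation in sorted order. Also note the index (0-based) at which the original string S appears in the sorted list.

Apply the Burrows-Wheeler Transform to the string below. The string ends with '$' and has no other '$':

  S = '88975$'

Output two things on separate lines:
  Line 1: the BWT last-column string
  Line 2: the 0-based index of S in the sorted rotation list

Answer: 579$88
3

Derivation:
All 6 rotations (rotation i = S[i:]+S[:i]):
  rot[0] = 88975$
  rot[1] = 8975$8
  rot[2] = 975$88
  rot[3] = 75$889
  rot[4] = 5$8897
  rot[5] = $88975
Sorted (with $ < everything):
  sorted[0] = $88975  (last char: '5')
  sorted[1] = 5$8897  (last char: '7')
  sorted[2] = 75$889  (last char: '9')
  sorted[3] = 88975$  (last char: '$')
  sorted[4] = 8975$8  (last char: '8')
  sorted[5] = 975$88  (last char: '8')
Last column: 579$88
Original string S is at sorted index 3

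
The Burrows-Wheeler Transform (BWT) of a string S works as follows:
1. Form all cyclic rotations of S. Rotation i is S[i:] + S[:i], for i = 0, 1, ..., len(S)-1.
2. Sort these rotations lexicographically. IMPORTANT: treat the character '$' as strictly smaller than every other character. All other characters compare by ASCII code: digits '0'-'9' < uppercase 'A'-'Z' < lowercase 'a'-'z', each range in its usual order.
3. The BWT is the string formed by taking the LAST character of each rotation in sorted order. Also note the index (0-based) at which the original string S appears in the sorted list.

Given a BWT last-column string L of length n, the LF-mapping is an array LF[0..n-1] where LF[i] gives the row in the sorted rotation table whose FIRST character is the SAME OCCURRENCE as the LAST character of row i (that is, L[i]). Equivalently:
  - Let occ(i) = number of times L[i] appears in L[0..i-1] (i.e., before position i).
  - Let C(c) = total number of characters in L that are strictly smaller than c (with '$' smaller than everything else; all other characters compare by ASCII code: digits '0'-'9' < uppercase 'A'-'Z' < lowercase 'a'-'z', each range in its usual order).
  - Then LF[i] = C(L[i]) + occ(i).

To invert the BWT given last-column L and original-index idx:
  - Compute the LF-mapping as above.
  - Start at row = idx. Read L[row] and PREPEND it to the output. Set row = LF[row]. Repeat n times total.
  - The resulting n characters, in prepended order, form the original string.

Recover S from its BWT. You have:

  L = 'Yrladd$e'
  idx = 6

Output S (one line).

LF mapping: 1 7 6 2 3 4 0 5
Walk LF starting at row 6, prepending L[row]:
  step 1: row=6, L[6]='$', prepend. Next row=LF[6]=0
  step 2: row=0, L[0]='Y', prepend. Next row=LF[0]=1
  step 3: row=1, L[1]='r', prepend. Next row=LF[1]=7
  step 4: row=7, L[7]='e', prepend. Next row=LF[7]=5
  step 5: row=5, L[5]='d', prepend. Next row=LF[5]=4
  step 6: row=4, L[4]='d', prepend. Next row=LF[4]=3
  step 7: row=3, L[3]='a', prepend. Next row=LF[3]=2
  step 8: row=2, L[2]='l', prepend. Next row=LF[2]=6
Reversed output: ladderY$

Answer: ladderY$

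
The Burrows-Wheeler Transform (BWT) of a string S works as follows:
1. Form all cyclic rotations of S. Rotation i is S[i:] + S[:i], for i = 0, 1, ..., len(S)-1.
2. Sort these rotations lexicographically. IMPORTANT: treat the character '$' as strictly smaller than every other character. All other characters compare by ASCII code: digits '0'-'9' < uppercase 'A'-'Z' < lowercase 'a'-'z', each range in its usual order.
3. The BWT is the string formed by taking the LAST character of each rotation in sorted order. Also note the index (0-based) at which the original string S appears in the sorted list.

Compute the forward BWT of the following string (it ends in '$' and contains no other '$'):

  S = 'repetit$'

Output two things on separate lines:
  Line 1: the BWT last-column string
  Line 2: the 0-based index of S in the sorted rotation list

Answer: trpte$ie
5

Derivation:
All 8 rotations (rotation i = S[i:]+S[:i]):
  rot[0] = repetit$
  rot[1] = epetit$r
  rot[2] = petit$re
  rot[3] = etit$rep
  rot[4] = tit$repe
  rot[5] = it$repet
  rot[6] = t$repeti
  rot[7] = $repetit
Sorted (with $ < everything):
  sorted[0] = $repetit  (last char: 't')
  sorted[1] = epetit$r  (last char: 'r')
  sorted[2] = etit$rep  (last char: 'p')
  sorted[3] = it$repet  (last char: 't')
  sorted[4] = petit$re  (last char: 'e')
  sorted[5] = repetit$  (last char: '$')
  sorted[6] = t$repeti  (last char: 'i')
  sorted[7] = tit$repe  (last char: 'e')
Last column: trpte$ie
Original string S is at sorted index 5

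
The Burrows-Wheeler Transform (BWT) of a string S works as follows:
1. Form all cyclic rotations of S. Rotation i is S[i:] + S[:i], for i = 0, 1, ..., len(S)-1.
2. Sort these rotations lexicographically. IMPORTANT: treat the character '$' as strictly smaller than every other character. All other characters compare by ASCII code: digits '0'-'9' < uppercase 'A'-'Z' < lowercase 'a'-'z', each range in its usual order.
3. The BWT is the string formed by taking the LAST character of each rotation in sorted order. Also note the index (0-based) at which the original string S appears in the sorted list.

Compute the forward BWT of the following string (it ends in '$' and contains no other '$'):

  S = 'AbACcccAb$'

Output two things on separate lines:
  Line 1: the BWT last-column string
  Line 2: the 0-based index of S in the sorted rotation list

Answer: bbc$AAAccC
3

Derivation:
All 10 rotations (rotation i = S[i:]+S[:i]):
  rot[0] = AbACcccAb$
  rot[1] = bACcccAb$A
  rot[2] = ACcccAb$Ab
  rot[3] = CcccAb$AbA
  rot[4] = cccAb$AbAC
  rot[5] = ccAb$AbACc
  rot[6] = cAb$AbACcc
  rot[7] = Ab$AbACccc
  rot[8] = b$AbACcccA
  rot[9] = $AbACcccAb
Sorted (with $ < everything):
  sorted[0] = $AbACcccAb  (last char: 'b')
  sorted[1] = ACcccAb$Ab  (last char: 'b')
  sorted[2] = Ab$AbACccc  (last char: 'c')
  sorted[3] = AbACcccAb$  (last char: '$')
  sorted[4] = CcccAb$AbA  (last char: 'A')
  sorted[5] = b$AbACcccA  (last char: 'A')
  sorted[6] = bACcccAb$A  (last char: 'A')
  sorted[7] = cAb$AbACcc  (last char: 'c')
  sorted[8] = ccAb$AbACc  (last char: 'c')
  sorted[9] = cccAb$AbAC  (last char: 'C')
Last column: bbc$AAAccC
Original string S is at sorted index 3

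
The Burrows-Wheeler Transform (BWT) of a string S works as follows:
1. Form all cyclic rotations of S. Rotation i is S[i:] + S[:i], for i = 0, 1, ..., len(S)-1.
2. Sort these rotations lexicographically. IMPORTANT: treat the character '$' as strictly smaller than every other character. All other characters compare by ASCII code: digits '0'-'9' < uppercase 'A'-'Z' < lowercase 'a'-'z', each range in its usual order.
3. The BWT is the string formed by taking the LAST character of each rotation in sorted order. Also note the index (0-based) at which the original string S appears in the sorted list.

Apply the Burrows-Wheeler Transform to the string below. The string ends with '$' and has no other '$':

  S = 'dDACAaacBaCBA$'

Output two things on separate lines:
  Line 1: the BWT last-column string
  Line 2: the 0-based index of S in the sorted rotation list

Answer: ABDCCcAadBAaa$
13

Derivation:
All 14 rotations (rotation i = S[i:]+S[:i]):
  rot[0] = dDACAaacBaCBA$
  rot[1] = DACAaacBaCBA$d
  rot[2] = ACAaacBaCBA$dD
  rot[3] = CAaacBaCBA$dDA
  rot[4] = AaacBaCBA$dDAC
  rot[5] = aacBaCBA$dDACA
  rot[6] = acBaCBA$dDACAa
  rot[7] = cBaCBA$dDACAaa
  rot[8] = BaCBA$dDACAaac
  rot[9] = aCBA$dDACAaacB
  rot[10] = CBA$dDACAaacBa
  rot[11] = BA$dDACAaacBaC
  rot[12] = A$dDACAaacBaCB
  rot[13] = $dDACAaacBaCBA
Sorted (with $ < everything):
  sorted[0] = $dDACAaacBaCBA  (last char: 'A')
  sorted[1] = A$dDACAaacBaCB  (last char: 'B')
  sorted[2] = ACAaacBaCBA$dD  (last char: 'D')
  sorted[3] = AaacBaCBA$dDAC  (last char: 'C')
  sorted[4] = BA$dDACAaacBaC  (last char: 'C')
  sorted[5] = BaCBA$dDACAaac  (last char: 'c')
  sorted[6] = CAaacBaCBA$dDA  (last char: 'A')
  sorted[7] = CBA$dDACAaacBa  (last char: 'a')
  sorted[8] = DACAaacBaCBA$d  (last char: 'd')
  sorted[9] = aCBA$dDACAaacB  (last char: 'B')
  sorted[10] = aacBaCBA$dDACA  (last char: 'A')
  sorted[11] = acBaCBA$dDACAa  (last char: 'a')
  sorted[12] = cBaCBA$dDACAaa  (last char: 'a')
  sorted[13] = dDACAaacBaCBA$  (last char: '$')
Last column: ABDCCcAadBAaa$
Original string S is at sorted index 13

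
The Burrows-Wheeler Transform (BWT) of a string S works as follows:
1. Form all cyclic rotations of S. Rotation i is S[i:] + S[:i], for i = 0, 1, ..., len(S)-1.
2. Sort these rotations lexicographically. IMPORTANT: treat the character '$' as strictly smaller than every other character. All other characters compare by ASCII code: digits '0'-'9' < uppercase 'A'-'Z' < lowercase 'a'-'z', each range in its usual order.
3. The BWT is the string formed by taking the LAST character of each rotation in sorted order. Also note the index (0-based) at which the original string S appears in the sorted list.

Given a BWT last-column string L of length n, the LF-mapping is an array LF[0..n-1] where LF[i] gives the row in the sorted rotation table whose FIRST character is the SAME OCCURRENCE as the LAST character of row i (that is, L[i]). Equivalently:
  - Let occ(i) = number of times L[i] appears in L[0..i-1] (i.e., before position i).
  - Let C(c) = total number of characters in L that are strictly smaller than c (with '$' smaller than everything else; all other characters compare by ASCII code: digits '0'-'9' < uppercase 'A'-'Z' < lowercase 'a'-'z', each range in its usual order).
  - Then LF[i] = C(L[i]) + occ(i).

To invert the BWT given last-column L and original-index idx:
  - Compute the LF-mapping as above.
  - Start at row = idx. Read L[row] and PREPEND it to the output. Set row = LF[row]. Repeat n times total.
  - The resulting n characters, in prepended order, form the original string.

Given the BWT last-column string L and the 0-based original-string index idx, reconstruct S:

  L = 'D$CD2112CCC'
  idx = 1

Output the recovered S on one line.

LF mapping: 9 0 5 10 3 1 2 4 6 7 8
Walk LF starting at row 1, prepending L[row]:
  step 1: row=1, L[1]='$', prepend. Next row=LF[1]=0
  step 2: row=0, L[0]='D', prepend. Next row=LF[0]=9
  step 3: row=9, L[9]='C', prepend. Next row=LF[9]=7
  step 4: row=7, L[7]='2', prepend. Next row=LF[7]=4
  step 5: row=4, L[4]='2', prepend. Next row=LF[4]=3
  step 6: row=3, L[3]='D', prepend. Next row=LF[3]=10
  step 7: row=10, L[10]='C', prepend. Next row=LF[10]=8
  step 8: row=8, L[8]='C', prepend. Next row=LF[8]=6
  step 9: row=6, L[6]='1', prepend. Next row=LF[6]=2
  step 10: row=2, L[2]='C', prepend. Next row=LF[2]=5
  step 11: row=5, L[5]='1', prepend. Next row=LF[5]=1
Reversed output: 1C1CCD22CD$

Answer: 1C1CCD22CD$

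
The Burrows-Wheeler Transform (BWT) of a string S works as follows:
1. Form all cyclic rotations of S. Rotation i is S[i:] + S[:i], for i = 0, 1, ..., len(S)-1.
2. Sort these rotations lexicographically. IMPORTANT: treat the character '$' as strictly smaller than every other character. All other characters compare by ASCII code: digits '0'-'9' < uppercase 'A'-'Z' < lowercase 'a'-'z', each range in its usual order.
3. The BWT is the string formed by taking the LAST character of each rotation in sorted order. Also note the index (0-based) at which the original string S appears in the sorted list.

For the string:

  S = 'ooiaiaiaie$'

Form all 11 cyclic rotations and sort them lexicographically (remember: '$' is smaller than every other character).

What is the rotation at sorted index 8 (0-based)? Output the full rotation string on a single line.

All 11 rotations (rotation i = S[i:]+S[:i]):
  rot[0] = ooiaiaiaie$
  rot[1] = oiaiaiaie$o
  rot[2] = iaiaiaie$oo
  rot[3] = aiaiaie$ooi
  rot[4] = iaiaie$ooia
  rot[5] = aiaie$ooiai
  rot[6] = iaie$ooiaia
  rot[7] = aie$ooiaiai
  rot[8] = ie$ooiaiaia
  rot[9] = e$ooiaiaiai
  rot[10] = $ooiaiaiaie
Sorted (with $ < everything):
  sorted[0] = $ooiaiaiaie
  sorted[1] = aiaiaie$ooi
  sorted[2] = aiaie$ooiai
  sorted[3] = aie$ooiaiai
  sorted[4] = e$ooiaiaiai
  sorted[5] = iaiaiaie$oo
  sorted[6] = iaiaie$ooia
  sorted[7] = iaie$ooiaia
  sorted[8] = ie$ooiaiaia
  sorted[9] = oiaiaiaie$o
  sorted[10] = ooiaiaiaie$
sorted[8] = ie$ooiaiaia

Answer: ie$ooiaiaia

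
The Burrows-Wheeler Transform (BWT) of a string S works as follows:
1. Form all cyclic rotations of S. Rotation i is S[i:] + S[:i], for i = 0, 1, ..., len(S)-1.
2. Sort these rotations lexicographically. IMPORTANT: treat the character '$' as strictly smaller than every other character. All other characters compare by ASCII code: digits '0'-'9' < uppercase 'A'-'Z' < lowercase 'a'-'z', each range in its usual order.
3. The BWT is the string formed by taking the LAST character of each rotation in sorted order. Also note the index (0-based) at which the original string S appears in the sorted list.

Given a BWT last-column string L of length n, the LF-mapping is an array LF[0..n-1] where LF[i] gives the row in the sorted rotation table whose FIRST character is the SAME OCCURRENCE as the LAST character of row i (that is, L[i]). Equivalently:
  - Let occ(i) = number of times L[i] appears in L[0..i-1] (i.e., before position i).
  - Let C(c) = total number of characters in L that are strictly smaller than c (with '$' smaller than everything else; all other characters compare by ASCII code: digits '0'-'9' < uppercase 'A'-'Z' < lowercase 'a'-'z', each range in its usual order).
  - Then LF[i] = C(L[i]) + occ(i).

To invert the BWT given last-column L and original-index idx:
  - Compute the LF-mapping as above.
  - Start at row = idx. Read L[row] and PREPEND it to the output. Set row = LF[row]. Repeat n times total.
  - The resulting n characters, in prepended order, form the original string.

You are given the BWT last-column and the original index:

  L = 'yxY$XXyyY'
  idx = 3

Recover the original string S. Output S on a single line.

Answer: YXxXYyyy$

Derivation:
LF mapping: 6 5 3 0 1 2 7 8 4
Walk LF starting at row 3, prepending L[row]:
  step 1: row=3, L[3]='$', prepend. Next row=LF[3]=0
  step 2: row=0, L[0]='y', prepend. Next row=LF[0]=6
  step 3: row=6, L[6]='y', prepend. Next row=LF[6]=7
  step 4: row=7, L[7]='y', prepend. Next row=LF[7]=8
  step 5: row=8, L[8]='Y', prepend. Next row=LF[8]=4
  step 6: row=4, L[4]='X', prepend. Next row=LF[4]=1
  step 7: row=1, L[1]='x', prepend. Next row=LF[1]=5
  step 8: row=5, L[5]='X', prepend. Next row=LF[5]=2
  step 9: row=2, L[2]='Y', prepend. Next row=LF[2]=3
Reversed output: YXxXYyyy$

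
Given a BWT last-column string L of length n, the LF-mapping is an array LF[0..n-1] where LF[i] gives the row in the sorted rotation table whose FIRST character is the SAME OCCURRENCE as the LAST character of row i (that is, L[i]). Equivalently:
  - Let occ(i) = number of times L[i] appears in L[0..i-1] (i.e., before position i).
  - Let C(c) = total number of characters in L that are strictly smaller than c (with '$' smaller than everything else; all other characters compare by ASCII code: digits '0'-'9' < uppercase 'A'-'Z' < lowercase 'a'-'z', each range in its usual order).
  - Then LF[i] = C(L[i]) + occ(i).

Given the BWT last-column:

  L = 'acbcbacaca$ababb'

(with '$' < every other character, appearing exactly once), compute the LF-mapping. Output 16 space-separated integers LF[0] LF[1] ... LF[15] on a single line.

Answer: 1 12 7 13 8 2 14 3 15 4 0 5 9 6 10 11

Derivation:
Char counts: '$':1, 'a':6, 'b':5, 'c':4
C (first-col start): C('$')=0, C('a')=1, C('b')=7, C('c')=12
L[0]='a': occ=0, LF[0]=C('a')+0=1+0=1
L[1]='c': occ=0, LF[1]=C('c')+0=12+0=12
L[2]='b': occ=0, LF[2]=C('b')+0=7+0=7
L[3]='c': occ=1, LF[3]=C('c')+1=12+1=13
L[4]='b': occ=1, LF[4]=C('b')+1=7+1=8
L[5]='a': occ=1, LF[5]=C('a')+1=1+1=2
L[6]='c': occ=2, LF[6]=C('c')+2=12+2=14
L[7]='a': occ=2, LF[7]=C('a')+2=1+2=3
L[8]='c': occ=3, LF[8]=C('c')+3=12+3=15
L[9]='a': occ=3, LF[9]=C('a')+3=1+3=4
L[10]='$': occ=0, LF[10]=C('$')+0=0+0=0
L[11]='a': occ=4, LF[11]=C('a')+4=1+4=5
L[12]='b': occ=2, LF[12]=C('b')+2=7+2=9
L[13]='a': occ=5, LF[13]=C('a')+5=1+5=6
L[14]='b': occ=3, LF[14]=C('b')+3=7+3=10
L[15]='b': occ=4, LF[15]=C('b')+4=7+4=11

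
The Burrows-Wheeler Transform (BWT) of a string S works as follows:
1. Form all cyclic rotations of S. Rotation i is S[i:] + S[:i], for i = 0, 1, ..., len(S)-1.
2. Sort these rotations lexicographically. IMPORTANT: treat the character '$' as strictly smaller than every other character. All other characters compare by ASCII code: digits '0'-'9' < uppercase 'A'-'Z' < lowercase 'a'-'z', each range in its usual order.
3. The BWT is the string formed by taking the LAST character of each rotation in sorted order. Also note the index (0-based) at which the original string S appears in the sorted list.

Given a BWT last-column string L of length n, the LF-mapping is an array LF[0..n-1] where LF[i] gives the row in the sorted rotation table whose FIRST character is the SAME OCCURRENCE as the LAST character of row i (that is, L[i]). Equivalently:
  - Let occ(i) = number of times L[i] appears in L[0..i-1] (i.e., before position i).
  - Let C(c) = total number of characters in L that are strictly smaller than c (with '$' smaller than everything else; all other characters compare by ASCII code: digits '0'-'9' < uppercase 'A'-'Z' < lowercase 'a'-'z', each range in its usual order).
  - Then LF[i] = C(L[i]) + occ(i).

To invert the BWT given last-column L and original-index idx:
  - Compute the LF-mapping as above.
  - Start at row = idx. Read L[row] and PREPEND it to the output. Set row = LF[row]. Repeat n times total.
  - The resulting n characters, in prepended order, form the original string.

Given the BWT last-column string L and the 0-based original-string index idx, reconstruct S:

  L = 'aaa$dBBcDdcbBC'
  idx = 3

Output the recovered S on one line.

LF mapping: 6 7 8 0 12 1 2 10 5 13 11 9 3 4
Walk LF starting at row 3, prepending L[row]:
  step 1: row=3, L[3]='$', prepend. Next row=LF[3]=0
  step 2: row=0, L[0]='a', prepend. Next row=LF[0]=6
  step 3: row=6, L[6]='B', prepend. Next row=LF[6]=2
  step 4: row=2, L[2]='a', prepend. Next row=LF[2]=8
  step 5: row=8, L[8]='D', prepend. Next row=LF[8]=5
  step 6: row=5, L[5]='B', prepend. Next row=LF[5]=1
  step 7: row=1, L[1]='a', prepend. Next row=LF[1]=7
  step 8: row=7, L[7]='c', prepend. Next row=LF[7]=10
  step 9: row=10, L[10]='c', prepend. Next row=LF[10]=11
  step 10: row=11, L[11]='b', prepend. Next row=LF[11]=9
  step 11: row=9, L[9]='d', prepend. Next row=LF[9]=13
  step 12: row=13, L[13]='C', prepend. Next row=LF[13]=4
  step 13: row=4, L[4]='d', prepend. Next row=LF[4]=12
  step 14: row=12, L[12]='B', prepend. Next row=LF[12]=3
Reversed output: BdCdbccaBDaBa$

Answer: BdCdbccaBDaBa$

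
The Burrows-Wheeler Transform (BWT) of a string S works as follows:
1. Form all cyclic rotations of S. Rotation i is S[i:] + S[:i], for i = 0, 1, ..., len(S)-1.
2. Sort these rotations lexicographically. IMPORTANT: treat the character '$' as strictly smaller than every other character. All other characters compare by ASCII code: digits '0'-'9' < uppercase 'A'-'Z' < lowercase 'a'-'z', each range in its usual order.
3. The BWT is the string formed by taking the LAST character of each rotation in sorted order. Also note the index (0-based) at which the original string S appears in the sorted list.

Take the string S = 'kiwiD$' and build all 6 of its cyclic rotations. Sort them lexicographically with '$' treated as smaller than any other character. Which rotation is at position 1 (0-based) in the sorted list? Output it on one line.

Answer: D$kiwi

Derivation:
All 6 rotations (rotation i = S[i:]+S[:i]):
  rot[0] = kiwiD$
  rot[1] = iwiD$k
  rot[2] = wiD$ki
  rot[3] = iD$kiw
  rot[4] = D$kiwi
  rot[5] = $kiwiD
Sorted (with $ < everything):
  sorted[0] = $kiwiD
  sorted[1] = D$kiwi
  sorted[2] = iD$kiw
  sorted[3] = iwiD$k
  sorted[4] = kiwiD$
  sorted[5] = wiD$ki
sorted[1] = D$kiwi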